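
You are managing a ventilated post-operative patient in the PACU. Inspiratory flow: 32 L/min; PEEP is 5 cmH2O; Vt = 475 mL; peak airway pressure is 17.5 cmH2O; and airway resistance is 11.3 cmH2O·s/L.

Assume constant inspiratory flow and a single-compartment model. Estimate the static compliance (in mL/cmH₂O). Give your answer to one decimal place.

73.4

Flow: 32 L/min ÷ 60 = 0.5333 L/s.
Equation of motion (constant flow): PIP = Vt/C + R·V̇ + PEEP.
Vt/C = PIP − R·V̇ − PEEP = 17.5 − 11.3×0.5333 − 5 = 17.5 − 6.026 − 5 = 6.474 cmH2O.
C = Vt / 6.474 = 475 / 6.474 = 73.37 mL/cmH2O.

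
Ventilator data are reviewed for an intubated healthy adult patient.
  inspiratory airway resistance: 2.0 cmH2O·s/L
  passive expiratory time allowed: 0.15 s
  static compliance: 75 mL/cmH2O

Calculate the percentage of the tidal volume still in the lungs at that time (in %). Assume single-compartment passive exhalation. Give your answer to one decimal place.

τ = R × C = 2.0 × 75 mL/cmH2O = 2.0 × 0.075 L/cmH2O = 0.15 s.
Passive exhalation: V(t)/V₀ = e^(−t/τ) = e^(−0.15/0.15) = 0.3679.
Fraction remaining = 0.3679 → 36.79%.

36.8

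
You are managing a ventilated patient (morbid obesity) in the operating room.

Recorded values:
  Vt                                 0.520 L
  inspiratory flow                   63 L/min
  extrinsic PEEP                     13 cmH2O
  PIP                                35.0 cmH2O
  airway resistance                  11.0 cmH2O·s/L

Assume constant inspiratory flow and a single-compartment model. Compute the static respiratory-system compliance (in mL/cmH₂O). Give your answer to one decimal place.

49.8

Flow: 63 L/min ÷ 60 = 1.05 L/s.
Equation of motion (constant flow): PIP = Vt/C + R·V̇ + PEEP.
Vt/C = PIP − R·V̇ − PEEP = 35.0 − 11.0×1.05 − 13 = 35.0 − 11.55 − 13 = 10.45 cmH2O.
C = Vt / 10.45 = 520 / 10.45 = 49.761 mL/cmH2O.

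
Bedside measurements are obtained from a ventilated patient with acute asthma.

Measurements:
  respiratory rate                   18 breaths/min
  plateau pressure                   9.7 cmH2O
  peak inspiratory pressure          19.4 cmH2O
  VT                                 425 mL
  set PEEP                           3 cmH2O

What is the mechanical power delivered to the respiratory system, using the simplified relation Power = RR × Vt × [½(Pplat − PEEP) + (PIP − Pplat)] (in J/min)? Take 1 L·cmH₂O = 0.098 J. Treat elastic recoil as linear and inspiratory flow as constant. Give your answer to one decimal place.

Per-breath work = Vt × [½(Pplat−PEEP) + (PIP−Pplat)] = 0.425 × [0.5×6.7 + 9.7] = 0.425 × 13.05 = 5.546 L·cmH2O.
Power = 18 × 5.546 = 99.828 L·cmH2O/min.
× 0.098 J/(L·cmH2O) → 9.783 J/min.

9.8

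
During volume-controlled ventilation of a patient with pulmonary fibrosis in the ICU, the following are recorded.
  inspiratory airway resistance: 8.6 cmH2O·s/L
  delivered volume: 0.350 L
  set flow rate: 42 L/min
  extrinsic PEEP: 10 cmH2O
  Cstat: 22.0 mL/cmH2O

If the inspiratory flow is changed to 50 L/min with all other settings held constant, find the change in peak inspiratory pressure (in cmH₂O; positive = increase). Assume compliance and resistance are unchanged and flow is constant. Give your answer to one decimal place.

Flow: 42 L/min ÷ 60 = 0.7 L/s.
New flow: 50 L/min ÷ 60 = 0.8333 L/s.
PIP = Vt/C + R·V̇ + PEEP (constant-flow equation of motion).
Only the resistive term changes: ΔPIP = R × ΔV̇ = 8.6 × (0.8333 − 0.7) = 8.6 × 0.1333 = 1.146 cmH2O.

1.1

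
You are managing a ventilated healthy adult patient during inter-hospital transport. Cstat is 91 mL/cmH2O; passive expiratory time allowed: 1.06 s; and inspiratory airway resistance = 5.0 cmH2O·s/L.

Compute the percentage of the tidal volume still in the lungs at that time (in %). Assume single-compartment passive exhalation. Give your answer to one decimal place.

9.7

τ = R × C = 5.0 × 91 mL/cmH2O = 5.0 × 0.091 L/cmH2O = 0.455 s.
Passive exhalation: V(t)/V₀ = e^(−t/τ) = e^(−1.06/0.455) = 0.09733.
Fraction remaining = 0.09733 → 9.733%.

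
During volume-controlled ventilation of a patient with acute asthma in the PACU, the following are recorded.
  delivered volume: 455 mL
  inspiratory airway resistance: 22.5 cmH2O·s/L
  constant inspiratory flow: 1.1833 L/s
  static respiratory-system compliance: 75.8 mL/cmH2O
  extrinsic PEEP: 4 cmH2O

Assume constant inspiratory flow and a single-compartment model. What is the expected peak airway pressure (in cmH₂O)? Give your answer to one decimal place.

Equation of motion (constant flow): PIP = Vt/C + R·V̇ + PEEP.
PIP = 455/75.8 + 22.5×1.1833 + 4 = 6.003 + 26.624 + 4 = 36.627 cmH2O.

36.6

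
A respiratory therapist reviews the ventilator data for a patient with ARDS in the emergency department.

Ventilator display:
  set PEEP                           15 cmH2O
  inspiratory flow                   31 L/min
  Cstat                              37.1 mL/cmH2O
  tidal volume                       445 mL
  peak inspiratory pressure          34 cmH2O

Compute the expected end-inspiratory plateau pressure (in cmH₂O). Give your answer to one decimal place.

27.0

Pplat = PEEP + Vt / Cstat = 15 + 445 / 37.1 = 15 + 11.995 = 26.995 cmH2O.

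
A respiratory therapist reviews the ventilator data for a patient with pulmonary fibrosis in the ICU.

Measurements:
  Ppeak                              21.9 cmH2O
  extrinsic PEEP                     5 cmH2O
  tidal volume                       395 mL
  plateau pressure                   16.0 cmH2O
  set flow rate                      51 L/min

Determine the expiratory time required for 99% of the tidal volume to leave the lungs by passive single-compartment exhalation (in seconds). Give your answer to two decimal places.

Flow: 51 L/min ÷ 60 = 0.85 L/s.
R = (PIP − Pplat)/V̇ = (21.9 − 16.0) / 0.85 = 5.9/0.85 = 6.941 cmH2O·s/L.
C = Vt/(Pplat − PEEP) = 395.0 / (16.0 − 5) = 395.0/11.0 = 35.909 mL/cmH2O.
τ = R × C = 6.941 × 0.03591 L/cmH2O = 0.2493 s.
t = −τ·ln(1 − 0.99) = −0.2493·ln(0.01) = 1.148 s.

1.15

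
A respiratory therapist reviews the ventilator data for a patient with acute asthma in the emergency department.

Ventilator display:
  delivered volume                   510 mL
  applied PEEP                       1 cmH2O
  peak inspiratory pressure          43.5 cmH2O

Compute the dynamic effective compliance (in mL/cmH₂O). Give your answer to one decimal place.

12.0

Dynamic compliance = Vt / (PIP − PEEP) = 510 / (43.5 − 1) = 510 / 42.5 = 12.0 mL/cmH2O.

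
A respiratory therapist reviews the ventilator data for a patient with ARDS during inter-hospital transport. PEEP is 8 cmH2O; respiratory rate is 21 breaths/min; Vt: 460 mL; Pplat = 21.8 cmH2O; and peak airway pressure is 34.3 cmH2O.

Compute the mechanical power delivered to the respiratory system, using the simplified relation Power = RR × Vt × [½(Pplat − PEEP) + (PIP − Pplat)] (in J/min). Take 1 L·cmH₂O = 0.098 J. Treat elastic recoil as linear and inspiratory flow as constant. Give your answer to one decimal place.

18.4

Per-breath work = Vt × [½(Pplat−PEEP) + (PIP−Pplat)] = 0.460 × [0.5×13.8 + 12.5] = 0.460 × 19.4 = 8.924 L·cmH2O.
Power = 21 × 8.924 = 187.4 L·cmH2O/min.
× 0.098 J/(L·cmH2O) → 18.365 J/min.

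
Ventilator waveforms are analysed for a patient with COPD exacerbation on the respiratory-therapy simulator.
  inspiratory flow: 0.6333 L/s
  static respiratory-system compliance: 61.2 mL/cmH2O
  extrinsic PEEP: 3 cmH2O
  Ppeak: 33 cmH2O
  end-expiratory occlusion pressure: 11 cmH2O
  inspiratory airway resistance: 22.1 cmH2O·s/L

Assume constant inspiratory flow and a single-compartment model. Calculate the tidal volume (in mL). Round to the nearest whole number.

490

Total PEEP = 11 cmH2O (set 3 + intrinsic 8); this is the baseline alveolar pressure.
Equation of motion (constant flow): PIP = Vt/C + R·V̇ + PEEP.
Vt/C = PIP − R·V̇ − PEEP = 33 − 13.996 − 11 = 8.004 cmH2O.
Vt = C × 8.004 = 61.2 × 8.004 = 489.84 mL.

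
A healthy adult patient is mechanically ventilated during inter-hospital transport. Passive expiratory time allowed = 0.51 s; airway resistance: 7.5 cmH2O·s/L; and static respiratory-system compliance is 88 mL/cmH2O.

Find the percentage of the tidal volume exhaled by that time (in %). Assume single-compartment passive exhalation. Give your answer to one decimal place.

τ = R × C = 7.5 × 88 mL/cmH2O = 7.5 × 0.088 L/cmH2O = 0.66 s.
Passive exhalation: V(t)/V₀ = e^(−t/τ) = e^(−0.51/0.66) = 0.4618.
Fraction exhaled = 1 − 0.4618 = 0.5382 → 53.82%.

53.8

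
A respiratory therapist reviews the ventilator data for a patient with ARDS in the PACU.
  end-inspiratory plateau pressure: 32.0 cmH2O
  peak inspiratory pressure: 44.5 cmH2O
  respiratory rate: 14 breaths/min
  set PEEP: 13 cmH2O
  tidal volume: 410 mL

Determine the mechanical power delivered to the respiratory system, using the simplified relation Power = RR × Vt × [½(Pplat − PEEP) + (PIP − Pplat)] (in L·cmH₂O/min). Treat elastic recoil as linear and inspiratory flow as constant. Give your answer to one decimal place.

Per-breath work = Vt × [½(Pplat−PEEP) + (PIP−Pplat)] = 0.410 × [0.5×19.0 + 12.5] = 0.410 × 22.0 = 9.02 L·cmH2O.
Power = 14 × 9.02 = 126.28 L·cmH2O/min.

126.3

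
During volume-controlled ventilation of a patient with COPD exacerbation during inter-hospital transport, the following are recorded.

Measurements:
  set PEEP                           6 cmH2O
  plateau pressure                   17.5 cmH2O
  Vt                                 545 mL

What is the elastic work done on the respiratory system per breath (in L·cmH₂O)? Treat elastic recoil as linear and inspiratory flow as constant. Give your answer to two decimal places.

3.13

Elastic work ≈ ½ × (Pplat − PEEP) × Vt = 0.5 × (17.5 − 6) × 0.545 L = 0.5 × 11.5 × 0.545 = 3.134 L·cmH2O.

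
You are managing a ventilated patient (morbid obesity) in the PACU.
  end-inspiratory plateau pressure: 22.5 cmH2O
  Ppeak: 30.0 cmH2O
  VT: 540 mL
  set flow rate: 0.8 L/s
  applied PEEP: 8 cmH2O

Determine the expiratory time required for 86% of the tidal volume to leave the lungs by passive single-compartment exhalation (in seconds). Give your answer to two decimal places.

0.69

R = (PIP − Pplat)/V̇ = (30.0 − 22.5) / 0.8 = 7.5/0.8 = 9.375 cmH2O·s/L.
C = Vt/(Pplat − PEEP) = 540.0 / (22.5 − 8) = 540.0/14.5 = 37.241 mL/cmH2O.
τ = R × C = 9.375 × 0.03724 L/cmH2O = 0.3491 s.
t = −τ·ln(1 − 0.86) = −0.3491·ln(0.14) = 0.6864 s.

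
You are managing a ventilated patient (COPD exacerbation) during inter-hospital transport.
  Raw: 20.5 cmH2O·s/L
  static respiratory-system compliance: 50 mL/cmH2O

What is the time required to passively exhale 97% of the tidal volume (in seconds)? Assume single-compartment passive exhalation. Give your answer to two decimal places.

τ = R × C = 20.5 × 50 mL/cmH2O = 20.5 × 0.050 L/cmH2O = 1.025 s.
Exhaled fraction f = 1 − e^(−t/τ) → t = −τ·ln(1 − f) = −1.025·ln(0.03) = 3.594 s.

3.59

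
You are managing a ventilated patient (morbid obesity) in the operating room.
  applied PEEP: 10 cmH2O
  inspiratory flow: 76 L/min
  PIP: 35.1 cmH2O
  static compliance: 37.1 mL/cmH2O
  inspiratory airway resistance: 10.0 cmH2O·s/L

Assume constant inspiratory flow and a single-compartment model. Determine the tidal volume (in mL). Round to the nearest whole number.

Flow: 76 L/min ÷ 60 = 1.2667 L/s.
Equation of motion (constant flow): PIP = Vt/C + R·V̇ + PEEP.
Vt/C = PIP − R·V̇ − PEEP = 35.1 − 12.667 − 10 = 12.433 cmH2O.
Vt = C × 12.433 = 37.1 × 12.433 = 461.26 mL.

461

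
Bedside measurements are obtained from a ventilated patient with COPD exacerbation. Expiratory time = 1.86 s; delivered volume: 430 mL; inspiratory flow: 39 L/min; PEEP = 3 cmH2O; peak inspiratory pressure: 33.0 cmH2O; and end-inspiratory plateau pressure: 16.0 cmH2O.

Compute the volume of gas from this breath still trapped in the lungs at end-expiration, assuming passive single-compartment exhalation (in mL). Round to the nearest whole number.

Flow: 39 L/min ÷ 60 = 0.65 L/s.
R = (PIP − Pplat)/V̇ = (33.0 − 16.0) / 0.65 = 17.0/0.65 = 26.154 cmH2O·s/L.
C = Vt/(Pplat − PEEP) = 430.0 / (16.0 − 3) = 430.0/13.0 = 33.077 mL/cmH2O.
τ = R × C = 26.154 × 0.03308 L/cmH2O = 0.8652 s.
Fraction remaining = e^(−Te/τ) = e^(−1.86/0.8652) = 0.1165.
Trapped volume = 430.0 × 0.1165 = 50.095 mL.

50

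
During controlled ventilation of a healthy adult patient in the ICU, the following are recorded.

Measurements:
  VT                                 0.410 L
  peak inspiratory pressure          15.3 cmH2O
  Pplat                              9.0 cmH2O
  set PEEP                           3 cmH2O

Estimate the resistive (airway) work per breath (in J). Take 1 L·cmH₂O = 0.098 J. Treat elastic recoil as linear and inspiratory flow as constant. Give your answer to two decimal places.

With constant inspiratory flow the resistive pressure is constant at PIP − Pplat = 15.3 − 9.0 = 6.3 cmH2O, so resistive work = 6.3 × 0.410 = 2.583 L·cmH2O.
× 0.098 J/(L·cmH2O) → 0.2531 J.

0.25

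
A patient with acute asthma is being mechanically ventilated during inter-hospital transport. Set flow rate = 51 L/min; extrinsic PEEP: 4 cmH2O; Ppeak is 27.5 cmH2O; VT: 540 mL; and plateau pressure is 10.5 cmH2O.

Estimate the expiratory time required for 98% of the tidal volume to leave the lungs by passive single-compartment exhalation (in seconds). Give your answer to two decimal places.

6.50

Flow: 51 L/min ÷ 60 = 0.85 L/s.
R = (PIP − Pplat)/V̇ = (27.5 − 10.5) / 0.85 = 17.0/0.85 = 20.0 cmH2O·s/L.
C = Vt/(Pplat − PEEP) = 540.0 / (10.5 − 4) = 540.0/6.5 = 83.077 mL/cmH2O.
τ = R × C = 20.0 × 0.08308 L/cmH2O = 1.662 s.
t = −τ·ln(1 − 0.98) = −1.662·ln(0.02) = 6.502 s.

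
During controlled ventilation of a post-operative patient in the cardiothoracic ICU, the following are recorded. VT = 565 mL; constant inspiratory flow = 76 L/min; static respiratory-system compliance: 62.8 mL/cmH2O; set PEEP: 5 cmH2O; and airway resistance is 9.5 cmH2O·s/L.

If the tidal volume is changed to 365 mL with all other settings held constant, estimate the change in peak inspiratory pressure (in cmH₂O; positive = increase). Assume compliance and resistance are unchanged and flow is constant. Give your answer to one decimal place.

-3.2

PIP = Vt/C + R·V̇ + PEEP (constant-flow equation of motion).
Only the elastic term changes: ΔPIP = ΔVt / C = (365 − 565) / 62.8 = -3.185 cmH2O.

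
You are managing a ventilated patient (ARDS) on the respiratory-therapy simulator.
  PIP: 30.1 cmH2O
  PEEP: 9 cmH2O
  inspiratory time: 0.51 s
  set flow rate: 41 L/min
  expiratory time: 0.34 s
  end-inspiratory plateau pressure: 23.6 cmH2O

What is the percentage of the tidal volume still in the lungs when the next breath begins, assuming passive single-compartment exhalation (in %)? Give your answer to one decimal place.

22.4

Flow: 41 L/min ÷ 60 = 0.6833 L/s.
Vt = flow × Ti = 0.6833 L/s × 0.51 s × 1000 mL/L = 348.48 mL.
R = (PIP − Pplat)/V̇ = (30.1 − 23.6) / 0.6833 = 6.5/0.6833 = 9.513 cmH2O·s/L.
C = Vt/(Pplat − PEEP) = 348.48 / (23.6 − 9) = 348.48/14.6 = 23.868 mL/cmH2O.
τ = R × C = 9.513 × 0.02387 L/cmH2O = 0.2271 s.
Fraction remaining at end-expiration = e^(−Te/τ) = e^(−0.34/0.2271) = 0.2238 → 22.38%.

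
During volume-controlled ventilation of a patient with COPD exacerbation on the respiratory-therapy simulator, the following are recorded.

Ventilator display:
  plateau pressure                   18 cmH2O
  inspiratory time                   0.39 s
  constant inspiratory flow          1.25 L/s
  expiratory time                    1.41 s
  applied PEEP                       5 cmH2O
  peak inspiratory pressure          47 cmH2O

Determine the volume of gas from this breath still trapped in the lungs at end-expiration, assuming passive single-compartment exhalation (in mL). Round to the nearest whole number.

96

Vt = flow × Ti = 1.25 L/s × 0.39 s × 1000 mL/L = 487.5 mL.
R = (PIP − Pplat)/V̇ = (47 − 18) / 1.25 = 29.0/1.25 = 23.2 cmH2O·s/L.
C = Vt/(Pplat − PEEP) = 487.5 / (18 − 5) = 487.5/13.0 = 37.5 mL/cmH2O.
τ = R × C = 23.2 × 0.0375 L/cmH2O = 0.87 s.
Fraction remaining = e^(−Te/τ) = e^(−1.41/0.87) = 0.1978.
Trapped volume = 487.5 × 0.1978 = 96.428 mL.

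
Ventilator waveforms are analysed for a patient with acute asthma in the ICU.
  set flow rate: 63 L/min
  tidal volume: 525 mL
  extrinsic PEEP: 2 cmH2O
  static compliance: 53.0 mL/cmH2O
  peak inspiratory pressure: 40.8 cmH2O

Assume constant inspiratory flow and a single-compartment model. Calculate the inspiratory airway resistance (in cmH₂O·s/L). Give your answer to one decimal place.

27.5

Flow: 63 L/min ÷ 60 = 1.05 L/s.
Equation of motion (constant flow): PIP = Vt/C + R·V̇ + PEEP.
R·V̇ = PIP − Vt/C − PEEP = 40.8 − 525/53.0 − 2 = 40.8 − 9.906 − 2 = 28.894 cmH2O.
R = 28.894 / 1.05 = 27.518 cmH2O·s/L.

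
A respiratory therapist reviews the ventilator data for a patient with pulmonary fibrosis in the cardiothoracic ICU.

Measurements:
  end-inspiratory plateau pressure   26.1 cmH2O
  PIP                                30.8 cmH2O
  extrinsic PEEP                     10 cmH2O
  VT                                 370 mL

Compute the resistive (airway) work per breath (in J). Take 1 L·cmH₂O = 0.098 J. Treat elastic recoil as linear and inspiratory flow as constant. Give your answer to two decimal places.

0.17

With constant inspiratory flow the resistive pressure is constant at PIP − Pplat = 30.8 − 26.1 = 4.7 cmH2O, so resistive work = 4.7 × 0.370 = 1.739 L·cmH2O.
× 0.098 J/(L·cmH2O) → 0.1704 J.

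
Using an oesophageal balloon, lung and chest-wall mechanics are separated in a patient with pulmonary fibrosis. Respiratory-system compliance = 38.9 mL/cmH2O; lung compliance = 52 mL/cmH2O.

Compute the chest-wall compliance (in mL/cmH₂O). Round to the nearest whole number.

1/Ccw = 1/Crs − 1/CL.
1/Ccw = 1/38.9 − 1/52 = 0.006476.
Ccw = 154.42 mL/cmH2O.

154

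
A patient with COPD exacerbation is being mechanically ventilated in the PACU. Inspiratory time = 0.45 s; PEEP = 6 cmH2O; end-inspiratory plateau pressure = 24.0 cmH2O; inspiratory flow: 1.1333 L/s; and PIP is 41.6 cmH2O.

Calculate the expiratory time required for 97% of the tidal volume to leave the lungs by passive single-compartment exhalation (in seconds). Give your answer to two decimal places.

1.54

Vt = flow × Ti = 1.1333 L/s × 0.45 s × 1000 mL/L = 509.99 mL.
R = (PIP − Pplat)/V̇ = (41.6 − 24.0) / 1.1333 = 17.6/1.1333 = 15.53 cmH2O·s/L.
C = Vt/(Pplat − PEEP) = 509.99 / (24.0 − 6) = 509.99/18.0 = 28.333 mL/cmH2O.
τ = R × C = 15.53 × 0.02833 L/cmH2O = 0.44 s.
t = −τ·ln(1 − 0.97) = −0.44·ln(0.03) = 1.543 s.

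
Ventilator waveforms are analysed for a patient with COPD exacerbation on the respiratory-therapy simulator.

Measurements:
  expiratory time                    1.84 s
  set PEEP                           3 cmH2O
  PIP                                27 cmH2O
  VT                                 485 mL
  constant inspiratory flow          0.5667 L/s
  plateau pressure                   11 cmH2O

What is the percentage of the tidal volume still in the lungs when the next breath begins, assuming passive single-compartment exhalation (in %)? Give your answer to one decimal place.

34.1

R = (PIP − Pplat)/V̇ = (27 − 11) / 0.5667 = 16.0/0.5667 = 28.234 cmH2O·s/L.
C = Vt/(Pplat − PEEP) = 485.0 / (11 − 3) = 485.0/8.0 = 60.625 mL/cmH2O.
τ = R × C = 28.234 × 0.06063 L/cmH2O = 1.712 s.
Fraction remaining at end-expiration = e^(−Te/τ) = e^(−1.84/1.712) = 0.3414 → 34.14%.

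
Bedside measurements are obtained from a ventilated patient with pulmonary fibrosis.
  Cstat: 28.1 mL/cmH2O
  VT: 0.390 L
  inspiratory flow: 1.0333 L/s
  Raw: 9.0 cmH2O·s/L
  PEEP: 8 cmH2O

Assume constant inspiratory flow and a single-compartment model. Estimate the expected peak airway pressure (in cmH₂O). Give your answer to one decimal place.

31.2

Equation of motion (constant flow): PIP = Vt/C + R·V̇ + PEEP.
PIP = 390/28.1 + 9.0×1.0333 + 8 = 13.879 + 9.3 + 8 = 31.179 cmH2O.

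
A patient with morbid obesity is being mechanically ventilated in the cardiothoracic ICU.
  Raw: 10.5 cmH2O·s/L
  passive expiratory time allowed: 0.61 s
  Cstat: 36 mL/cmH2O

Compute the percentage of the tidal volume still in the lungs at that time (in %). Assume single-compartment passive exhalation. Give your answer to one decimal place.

τ = R × C = 10.5 × 36 mL/cmH2O = 10.5 × 0.036 L/cmH2O = 0.378 s.
Passive exhalation: V(t)/V₀ = e^(−t/τ) = e^(−0.61/0.378) = 0.1991.
Fraction remaining = 0.1991 → 19.91%.

19.9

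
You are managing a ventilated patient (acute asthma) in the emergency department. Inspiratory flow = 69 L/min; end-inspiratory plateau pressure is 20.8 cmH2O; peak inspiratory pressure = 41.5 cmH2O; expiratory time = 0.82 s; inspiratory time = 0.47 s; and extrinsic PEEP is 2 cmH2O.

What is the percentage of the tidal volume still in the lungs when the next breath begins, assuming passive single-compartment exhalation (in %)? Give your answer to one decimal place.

Flow: 69 L/min ÷ 60 = 1.15 L/s.
Vt = flow × Ti = 1.15 L/s × 0.47 s × 1000 mL/L = 540.5 mL.
R = (PIP − Pplat)/V̇ = (41.5 − 20.8) / 1.15 = 20.7/1.15 = 18.0 cmH2O·s/L.
C = Vt/(Pplat − PEEP) = 540.5 / (20.8 − 2) = 540.5/18.8 = 28.75 mL/cmH2O.
τ = R × C = 18.0 × 0.02875 L/cmH2O = 0.5175 s.
Fraction remaining at end-expiration = e^(−Te/τ) = e^(−0.82/0.5175) = 0.205 → 20.5%.

20.5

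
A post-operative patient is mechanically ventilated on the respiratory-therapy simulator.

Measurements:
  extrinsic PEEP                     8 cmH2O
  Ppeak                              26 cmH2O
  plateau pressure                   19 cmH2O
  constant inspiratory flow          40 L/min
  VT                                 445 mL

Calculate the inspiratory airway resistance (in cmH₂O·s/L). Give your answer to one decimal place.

10.5

Flow: 40 L/min ÷ 60 = 0.6667 L/s.
Raw = (PIP − Pplat) / flow = (26 − 19) / 0.6667 = 7.0 / 0.6667 = 10.499 cmH2O·s/L.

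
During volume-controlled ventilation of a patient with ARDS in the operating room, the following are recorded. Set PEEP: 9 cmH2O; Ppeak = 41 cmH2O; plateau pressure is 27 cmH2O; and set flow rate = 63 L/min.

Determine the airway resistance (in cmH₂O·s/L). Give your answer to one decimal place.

13.3

Flow: 63 L/min ÷ 60 = 1.05 L/s.
Raw = (PIP − Pplat) / flow = (41 − 27) / 1.05 = 14.0 / 1.05 = 13.333 cmH2O·s/L.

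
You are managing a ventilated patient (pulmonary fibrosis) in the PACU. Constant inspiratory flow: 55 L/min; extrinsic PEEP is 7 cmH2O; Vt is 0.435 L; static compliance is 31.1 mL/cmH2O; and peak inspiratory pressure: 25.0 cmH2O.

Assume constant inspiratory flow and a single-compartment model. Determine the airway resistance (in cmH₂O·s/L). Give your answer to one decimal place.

Flow: 55 L/min ÷ 60 = 0.9167 L/s.
Equation of motion (constant flow): PIP = Vt/C + R·V̇ + PEEP.
R·V̇ = PIP − Vt/C − PEEP = 25.0 − 435/31.1 − 7 = 25.0 − 13.987 − 7 = 4.013 cmH2O.
R = 4.013 / 0.9167 = 4.378 cmH2O·s/L.

4.4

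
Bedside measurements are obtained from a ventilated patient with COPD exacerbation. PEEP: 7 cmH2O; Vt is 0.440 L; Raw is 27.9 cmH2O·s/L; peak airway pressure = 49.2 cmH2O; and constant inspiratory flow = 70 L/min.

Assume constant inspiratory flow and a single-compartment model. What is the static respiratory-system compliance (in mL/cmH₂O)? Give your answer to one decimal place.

Flow: 70 L/min ÷ 60 = 1.1667 L/s.
Equation of motion (constant flow): PIP = Vt/C + R·V̇ + PEEP.
Vt/C = PIP − R·V̇ − PEEP = 49.2 − 27.9×1.1667 − 7 = 49.2 − 32.551 − 7 = 9.649 cmH2O.
C = Vt / 9.649 = 440 / 9.649 = 45.601 mL/cmH2O.

45.6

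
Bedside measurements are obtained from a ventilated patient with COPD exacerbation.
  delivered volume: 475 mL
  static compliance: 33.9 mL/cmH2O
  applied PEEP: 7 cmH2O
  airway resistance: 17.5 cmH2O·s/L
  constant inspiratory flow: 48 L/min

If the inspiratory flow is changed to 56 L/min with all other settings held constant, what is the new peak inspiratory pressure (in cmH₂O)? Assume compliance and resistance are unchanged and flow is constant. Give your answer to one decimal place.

Flow: 48 L/min ÷ 60 = 0.8 L/s.
New flow: 56 L/min ÷ 60 = 0.9333 L/s.
PIP = Vt/C + R·V̇ + PEEP (constant-flow equation of motion).
Only the resistive term changes: ΔPIP = R × ΔV̇ = 17.5 × (0.9333 − 0.8) = 17.5 × 0.1333 = 2.333 cmH2O.
Original PIP = 475/33.9 + 17.5×0.8 + 7 = 35.012 cmH2O; new PIP = 35.012 + (2.333) = 37.345 cmH2O.

37.3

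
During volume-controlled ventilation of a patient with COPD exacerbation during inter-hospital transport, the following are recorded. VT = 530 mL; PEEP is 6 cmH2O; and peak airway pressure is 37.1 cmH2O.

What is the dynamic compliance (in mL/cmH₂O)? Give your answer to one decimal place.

Dynamic compliance = Vt / (PIP − PEEP) = 530 / (37.1 − 6) = 530 / 31.1 = 17.042 mL/cmH2O.

17.0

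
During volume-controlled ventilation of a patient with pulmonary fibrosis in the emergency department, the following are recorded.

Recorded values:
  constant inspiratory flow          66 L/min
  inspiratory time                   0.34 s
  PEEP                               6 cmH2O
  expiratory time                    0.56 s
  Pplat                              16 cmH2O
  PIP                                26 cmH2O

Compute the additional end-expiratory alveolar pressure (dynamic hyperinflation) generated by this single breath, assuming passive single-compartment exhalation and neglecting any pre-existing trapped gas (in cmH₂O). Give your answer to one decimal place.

Flow: 66 L/min ÷ 60 = 1.1 L/s.
Vt = flow × Ti = 1.1 L/s × 0.34 s × 1000 mL/L = 374.0 mL.
R = (PIP − Pplat)/V̇ = (26 − 16) / 1.1 = 10.0/1.1 = 9.091 cmH2O·s/L.
C = Vt/(Pplat − PEEP) = 374.0 / (16 − 6) = 374.0/10.0 = 37.4 mL/cmH2O.
τ = R × C = 9.091 × 0.0374 L/cmH2O = 0.34 s.
Fraction remaining = e^(−Te/τ) = e^(−0.56/0.34) = 0.1926; trapped volume = 374.0 × 0.1926 = 72.032 mL.
Additional alveolar pressure from trapping ≈ V_trapped / C = 72.032 / 37.4 = 1.926 cmH2O.

1.9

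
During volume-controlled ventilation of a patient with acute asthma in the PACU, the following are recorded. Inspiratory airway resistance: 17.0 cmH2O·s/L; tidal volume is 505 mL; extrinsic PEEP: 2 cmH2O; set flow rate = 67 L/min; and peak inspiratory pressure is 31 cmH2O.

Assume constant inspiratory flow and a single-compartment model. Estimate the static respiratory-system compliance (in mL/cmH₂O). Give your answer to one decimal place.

Flow: 67 L/min ÷ 60 = 1.1167 L/s.
Equation of motion (constant flow): PIP = Vt/C + R·V̇ + PEEP.
Vt/C = PIP − R·V̇ − PEEP = 31 − 17.0×1.1167 − 2 = 31 − 18.984 − 2 = 10.016 cmH2O.
C = Vt / 10.016 = 505 / 10.016 = 50.419 mL/cmH2O.

50.4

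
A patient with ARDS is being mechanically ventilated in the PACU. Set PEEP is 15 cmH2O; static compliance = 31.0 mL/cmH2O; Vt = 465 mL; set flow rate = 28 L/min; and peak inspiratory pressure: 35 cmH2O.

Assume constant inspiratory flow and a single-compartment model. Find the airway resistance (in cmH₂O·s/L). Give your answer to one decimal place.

10.7

Flow: 28 L/min ÷ 60 = 0.4667 L/s.
Equation of motion (constant flow): PIP = Vt/C + R·V̇ + PEEP.
R·V̇ = PIP − Vt/C − PEEP = 35 − 465/31.0 − 15 = 35 − 15.0 − 15 = 5.0 cmH2O.
R = 5.0 / 0.4667 = 10.714 cmH2O·s/L.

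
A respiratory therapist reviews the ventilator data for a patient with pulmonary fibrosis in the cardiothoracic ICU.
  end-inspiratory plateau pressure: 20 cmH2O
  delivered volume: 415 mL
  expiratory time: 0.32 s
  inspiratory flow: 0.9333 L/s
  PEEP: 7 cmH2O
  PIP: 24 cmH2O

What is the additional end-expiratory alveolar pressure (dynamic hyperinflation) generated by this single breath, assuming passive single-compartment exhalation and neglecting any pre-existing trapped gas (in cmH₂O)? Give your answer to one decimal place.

1.3

R = (PIP − Pplat)/V̇ = (24 − 20) / 0.9333 = 4.0/0.9333 = 4.286 cmH2O·s/L.
C = Vt/(Pplat − PEEP) = 415.0 / (20 − 7) = 415.0/13.0 = 31.923 mL/cmH2O.
τ = R × C = 4.286 × 0.03192 L/cmH2O = 0.1368 s.
Fraction remaining = e^(−Te/τ) = e^(−0.32/0.1368) = 0.09641; trapped volume = 415.0 × 0.09641 = 40.01 mL.
Additional alveolar pressure from trapping ≈ V_trapped / C = 40.01 / 31.923 = 1.253 cmH2O.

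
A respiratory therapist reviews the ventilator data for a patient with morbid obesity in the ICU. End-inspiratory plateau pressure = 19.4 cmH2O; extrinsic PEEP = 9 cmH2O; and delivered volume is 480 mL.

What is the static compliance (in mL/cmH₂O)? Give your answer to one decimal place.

46.2

Cstat = Vt / (Pplat − PEEP) = 480 / (19.4 − 9) = 480 / 10.4 = 46.154 mL/cmH2O.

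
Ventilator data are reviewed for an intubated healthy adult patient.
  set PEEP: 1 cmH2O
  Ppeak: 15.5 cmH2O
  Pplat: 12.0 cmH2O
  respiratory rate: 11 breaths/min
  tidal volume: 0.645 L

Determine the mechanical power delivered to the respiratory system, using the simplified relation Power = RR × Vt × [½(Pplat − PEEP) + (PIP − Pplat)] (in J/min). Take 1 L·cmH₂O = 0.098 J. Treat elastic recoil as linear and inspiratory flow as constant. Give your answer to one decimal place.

Per-breath work = Vt × [½(Pplat−PEEP) + (PIP−Pplat)] = 0.645 × [0.5×11.0 + 3.5] = 0.645 × 9.0 = 5.805 L·cmH2O.
Power = 11 × 5.805 = 63.855 L·cmH2O/min.
× 0.098 J/(L·cmH2O) → 6.258 J/min.

6.3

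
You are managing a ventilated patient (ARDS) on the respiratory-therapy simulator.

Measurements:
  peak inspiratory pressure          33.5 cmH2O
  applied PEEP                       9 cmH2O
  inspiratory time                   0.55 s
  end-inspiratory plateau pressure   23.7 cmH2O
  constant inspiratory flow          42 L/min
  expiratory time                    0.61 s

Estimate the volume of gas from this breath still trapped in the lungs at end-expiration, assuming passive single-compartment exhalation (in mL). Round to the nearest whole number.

Flow: 42 L/min ÷ 60 = 0.7 L/s.
Vt = flow × Ti = 0.7 L/s × 0.55 s × 1000 mL/L = 385.0 mL.
R = (PIP − Pplat)/V̇ = (33.5 − 23.7) / 0.7 = 9.8/0.7 = 14.0 cmH2O·s/L.
C = Vt/(Pplat − PEEP) = 385.0 / (23.7 − 9) = 385.0/14.7 = 26.19 mL/cmH2O.
τ = R × C = 14.0 × 0.02619 L/cmH2O = 0.3667 s.
Fraction remaining = e^(−Te/τ) = e^(−0.61/0.3667) = 0.1895.
Trapped volume = 385.0 × 0.1895 = 72.958 mL.

73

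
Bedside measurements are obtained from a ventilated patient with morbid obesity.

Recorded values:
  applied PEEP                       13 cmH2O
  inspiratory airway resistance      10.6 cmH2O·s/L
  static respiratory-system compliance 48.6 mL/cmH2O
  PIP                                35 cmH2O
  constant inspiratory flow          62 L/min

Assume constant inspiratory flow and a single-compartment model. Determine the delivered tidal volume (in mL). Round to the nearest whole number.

537

Flow: 62 L/min ÷ 60 = 1.0333 L/s.
Equation of motion (constant flow): PIP = Vt/C + R·V̇ + PEEP.
Vt/C = PIP − R·V̇ − PEEP = 35 − 10.953 − 13 = 11.047 cmH2O.
Vt = C × 11.047 = 48.6 × 11.047 = 536.88 mL.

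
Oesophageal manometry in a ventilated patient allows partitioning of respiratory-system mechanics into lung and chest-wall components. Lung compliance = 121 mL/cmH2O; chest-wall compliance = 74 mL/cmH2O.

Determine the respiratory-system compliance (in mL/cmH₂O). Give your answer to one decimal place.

Lung and chest wall are elastances in series: 1/Crs = 1/CL + 1/Ccw.
1/Crs = 1/121 + 1/74 = 0.02178.
Crs = 45.914 mL/cmH2O.

45.9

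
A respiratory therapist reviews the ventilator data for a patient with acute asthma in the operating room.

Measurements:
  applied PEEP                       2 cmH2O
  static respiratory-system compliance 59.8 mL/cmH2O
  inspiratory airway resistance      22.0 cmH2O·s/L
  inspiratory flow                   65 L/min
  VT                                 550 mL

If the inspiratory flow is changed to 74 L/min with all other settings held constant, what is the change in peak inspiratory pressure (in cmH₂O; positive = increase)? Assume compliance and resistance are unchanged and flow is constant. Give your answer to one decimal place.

3.3

Flow: 65 L/min ÷ 60 = 1.0833 L/s.
New flow: 74 L/min ÷ 60 = 1.2333 L/s.
PIP = Vt/C + R·V̇ + PEEP (constant-flow equation of motion).
Only the resistive term changes: ΔPIP = R × ΔV̇ = 22.0 × (1.2333 − 1.0833) = 22.0 × 0.15 = 3.3 cmH2O.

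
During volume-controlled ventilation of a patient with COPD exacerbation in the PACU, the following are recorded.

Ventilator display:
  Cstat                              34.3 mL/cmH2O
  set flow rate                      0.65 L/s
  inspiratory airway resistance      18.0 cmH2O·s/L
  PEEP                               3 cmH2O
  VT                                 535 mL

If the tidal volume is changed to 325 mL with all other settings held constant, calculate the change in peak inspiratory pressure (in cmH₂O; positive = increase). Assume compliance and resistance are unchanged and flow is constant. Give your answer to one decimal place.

-6.1

PIP = Vt/C + R·V̇ + PEEP (constant-flow equation of motion).
Only the elastic term changes: ΔPIP = ΔVt / C = (325 − 535) / 34.3 = -6.122 cmH2O.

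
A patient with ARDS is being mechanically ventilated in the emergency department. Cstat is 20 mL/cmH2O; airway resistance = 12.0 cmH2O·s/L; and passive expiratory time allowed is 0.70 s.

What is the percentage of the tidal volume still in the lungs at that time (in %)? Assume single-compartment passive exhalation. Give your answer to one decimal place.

τ = R × C = 12.0 × 20 mL/cmH2O = 12.0 × 0.020 L/cmH2O = 0.24 s.
Passive exhalation: V(t)/V₀ = e^(−t/τ) = e^(−0.70/0.24) = 0.05411.
Fraction remaining = 0.05411 → 5.411%.

5.4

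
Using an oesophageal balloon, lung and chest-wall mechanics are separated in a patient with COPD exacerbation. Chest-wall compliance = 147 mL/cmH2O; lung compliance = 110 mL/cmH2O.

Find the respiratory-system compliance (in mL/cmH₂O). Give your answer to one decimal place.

Lung and chest wall are elastances in series: 1/Crs = 1/CL + 1/Ccw.
1/Crs = 1/110 + 1/147 = 0.01589.
Crs = 62.933 mL/cmH2O.

62.9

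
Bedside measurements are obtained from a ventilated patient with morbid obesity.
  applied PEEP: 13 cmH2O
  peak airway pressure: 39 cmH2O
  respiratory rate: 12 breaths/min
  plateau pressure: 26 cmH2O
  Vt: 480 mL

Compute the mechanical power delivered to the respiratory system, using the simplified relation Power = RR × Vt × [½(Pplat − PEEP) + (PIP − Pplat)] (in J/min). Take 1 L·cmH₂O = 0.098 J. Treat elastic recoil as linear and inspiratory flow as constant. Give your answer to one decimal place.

Per-breath work = Vt × [½(Pplat−PEEP) + (PIP−Pplat)] = 0.480 × [0.5×13.0 + 13.0] = 0.480 × 19.5 = 9.36 L·cmH2O.
Power = 12 × 9.36 = 112.32 L·cmH2O/min.
× 0.098 J/(L·cmH2O) → 11.007 J/min.

11.0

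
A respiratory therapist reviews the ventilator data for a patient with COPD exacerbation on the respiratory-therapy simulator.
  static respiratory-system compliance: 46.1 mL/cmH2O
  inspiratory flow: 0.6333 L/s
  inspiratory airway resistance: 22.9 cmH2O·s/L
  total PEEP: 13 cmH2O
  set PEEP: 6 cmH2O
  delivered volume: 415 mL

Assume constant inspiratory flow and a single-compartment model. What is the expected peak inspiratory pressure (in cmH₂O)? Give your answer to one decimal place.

Total PEEP = 13 cmH2O (set 6 + intrinsic 7); this is the baseline alveolar pressure.
Equation of motion (constant flow): PIP = Vt/C + R·V̇ + PEEP.
PIP = 415/46.1 + 22.9×0.6333 + 13 = 9.002 + 14.503 + 13 = 36.505 cmH2O.

36.5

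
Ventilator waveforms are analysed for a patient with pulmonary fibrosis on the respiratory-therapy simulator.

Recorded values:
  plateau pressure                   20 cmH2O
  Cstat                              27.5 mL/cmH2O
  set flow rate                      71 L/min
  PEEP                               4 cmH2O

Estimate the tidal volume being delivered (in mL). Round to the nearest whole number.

440

Vt = Cstat × (Pplat − PEEP) = 27.5 × (20 − 4) = 27.5 × 16.0 = 440.0 mL.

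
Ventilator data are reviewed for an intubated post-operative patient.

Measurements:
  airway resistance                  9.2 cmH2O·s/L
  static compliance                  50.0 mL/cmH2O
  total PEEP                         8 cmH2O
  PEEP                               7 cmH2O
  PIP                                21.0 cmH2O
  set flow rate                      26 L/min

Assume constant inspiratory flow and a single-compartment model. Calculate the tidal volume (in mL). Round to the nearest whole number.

Flow: 26 L/min ÷ 60 = 0.4333 L/s.
Total PEEP = 8 cmH2O (set 7 + intrinsic 1); this is the baseline alveolar pressure.
Equation of motion (constant flow): PIP = Vt/C + R·V̇ + PEEP.
Vt/C = PIP − R·V̇ − PEEP = 21.0 − 3.986 − 8 = 9.014 cmH2O.
Vt = C × 9.014 = 50.0 × 9.014 = 450.7 mL.

451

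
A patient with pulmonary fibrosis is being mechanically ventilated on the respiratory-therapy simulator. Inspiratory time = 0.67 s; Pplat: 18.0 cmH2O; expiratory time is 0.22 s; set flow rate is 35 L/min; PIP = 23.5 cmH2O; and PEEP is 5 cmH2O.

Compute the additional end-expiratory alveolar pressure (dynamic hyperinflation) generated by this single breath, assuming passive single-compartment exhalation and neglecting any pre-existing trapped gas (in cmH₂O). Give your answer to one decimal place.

6.0

Flow: 35 L/min ÷ 60 = 0.5833 L/s.
Vt = flow × Ti = 0.5833 L/s × 0.67 s × 1000 mL/L = 390.81 mL.
R = (PIP − Pplat)/V̇ = (23.5 − 18.0) / 0.5833 = 5.5/0.5833 = 9.429 cmH2O·s/L.
C = Vt/(Pplat − PEEP) = 390.81 / (18.0 − 5) = 390.81/13.0 = 30.062 mL/cmH2O.
τ = R × C = 9.429 × 0.03006 L/cmH2O = 0.2834 s.
Fraction remaining = e^(−Te/τ) = e^(−0.22/0.2834) = 0.4601; trapped volume = 390.81 × 0.4601 = 179.81 mL.
Additional alveolar pressure from trapping ≈ V_trapped / C = 179.81 / 30.062 = 5.981 cmH2O.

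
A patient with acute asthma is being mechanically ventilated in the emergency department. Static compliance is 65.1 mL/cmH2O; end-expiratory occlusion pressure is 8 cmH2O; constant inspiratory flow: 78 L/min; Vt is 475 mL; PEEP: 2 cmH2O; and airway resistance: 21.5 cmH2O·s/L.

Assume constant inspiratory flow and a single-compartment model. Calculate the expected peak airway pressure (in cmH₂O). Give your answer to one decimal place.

43.2

Flow: 78 L/min ÷ 60 = 1.3 L/s.
Total PEEP = 8 cmH2O (set 2 + intrinsic 6); this is the baseline alveolar pressure.
Equation of motion (constant flow): PIP = Vt/C + R·V̇ + PEEP.
PIP = 475/65.1 + 21.5×1.3 + 8 = 7.296 + 27.95 + 8 = 43.246 cmH2O.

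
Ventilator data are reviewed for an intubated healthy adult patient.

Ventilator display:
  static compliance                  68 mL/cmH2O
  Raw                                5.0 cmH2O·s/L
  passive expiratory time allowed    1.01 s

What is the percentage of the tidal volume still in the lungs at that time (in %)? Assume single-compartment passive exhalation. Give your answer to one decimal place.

5.1

τ = R × C = 5.0 × 68 mL/cmH2O = 5.0 × 0.068 L/cmH2O = 0.34 s.
Passive exhalation: V(t)/V₀ = e^(−t/τ) = e^(−1.01/0.34) = 0.05127.
Fraction remaining = 0.05127 → 5.127%.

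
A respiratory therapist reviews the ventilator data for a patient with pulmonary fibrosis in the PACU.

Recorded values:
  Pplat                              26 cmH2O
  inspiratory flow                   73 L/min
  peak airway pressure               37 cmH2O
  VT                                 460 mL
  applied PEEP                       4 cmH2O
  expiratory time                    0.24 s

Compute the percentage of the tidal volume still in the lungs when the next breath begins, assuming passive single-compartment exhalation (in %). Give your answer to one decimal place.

Flow: 73 L/min ÷ 60 = 1.2167 L/s.
R = (PIP − Pplat)/V̇ = (37 − 26) / 1.2167 = 11.0/1.2167 = 9.041 cmH2O·s/L.
C = Vt/(Pplat − PEEP) = 460.0 / (26 − 4) = 460.0/22.0 = 20.909 mL/cmH2O.
τ = R × C = 9.041 × 0.02091 L/cmH2O = 0.189 s.
Fraction remaining at end-expiration = e^(−Te/τ) = e^(−0.24/0.189) = 0.2809 → 28.09%.

28.1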